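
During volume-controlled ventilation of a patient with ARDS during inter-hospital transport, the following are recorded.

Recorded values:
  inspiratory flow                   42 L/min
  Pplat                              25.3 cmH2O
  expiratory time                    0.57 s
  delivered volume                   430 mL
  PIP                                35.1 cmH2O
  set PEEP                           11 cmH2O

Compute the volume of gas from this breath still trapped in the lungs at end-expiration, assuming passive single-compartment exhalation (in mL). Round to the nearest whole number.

111

Flow: 42 L/min ÷ 60 = 0.7 L/s.
R = (PIP − Pplat)/V̇ = (35.1 − 25.3) / 0.7 = 9.8/0.7 = 14.0 cmH2O·s/L.
C = Vt/(Pplat − PEEP) = 430.0 / (25.3 − 11) = 430.0/14.3 = 30.07 mL/cmH2O.
τ = R × C = 14.0 × 0.03007 L/cmH2O = 0.421 s.
Fraction remaining = e^(−Te/τ) = e^(−0.57/0.421) = 0.2582.
Trapped volume = 430.0 × 0.2582 = 111.03 mL.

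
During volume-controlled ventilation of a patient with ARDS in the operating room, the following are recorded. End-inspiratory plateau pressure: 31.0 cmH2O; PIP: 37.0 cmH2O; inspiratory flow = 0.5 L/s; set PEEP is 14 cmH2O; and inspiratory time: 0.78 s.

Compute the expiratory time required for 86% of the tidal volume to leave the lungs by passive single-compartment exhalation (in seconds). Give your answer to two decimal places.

0.54

Vt = flow × Ti = 0.5 L/s × 0.78 s × 1000 mL/L = 390.0 mL.
R = (PIP − Pplat)/V̇ = (37.0 − 31.0) / 0.5 = 6.0/0.5 = 12.0 cmH2O·s/L.
C = Vt/(Pplat − PEEP) = 390.0 / (31.0 − 14) = 390.0/17.0 = 22.941 mL/cmH2O.
τ = R × C = 12.0 × 0.02294 L/cmH2O = 0.2753 s.
t = −τ·ln(1 − 0.86) = −0.2753·ln(0.14) = 0.5413 s.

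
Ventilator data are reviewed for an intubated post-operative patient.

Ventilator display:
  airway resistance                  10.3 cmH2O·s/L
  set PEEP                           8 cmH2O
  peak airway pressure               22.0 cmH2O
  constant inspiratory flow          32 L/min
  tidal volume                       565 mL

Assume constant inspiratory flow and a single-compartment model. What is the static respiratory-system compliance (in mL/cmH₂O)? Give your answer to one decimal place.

Flow: 32 L/min ÷ 60 = 0.5333 L/s.
Equation of motion (constant flow): PIP = Vt/C + R·V̇ + PEEP.
Vt/C = PIP − R·V̇ − PEEP = 22.0 − 10.3×0.5333 − 8 = 22.0 − 5.493 − 8 = 8.507 cmH2O.
C = Vt / 8.507 = 565 / 8.507 = 66.416 mL/cmH2O.

66.4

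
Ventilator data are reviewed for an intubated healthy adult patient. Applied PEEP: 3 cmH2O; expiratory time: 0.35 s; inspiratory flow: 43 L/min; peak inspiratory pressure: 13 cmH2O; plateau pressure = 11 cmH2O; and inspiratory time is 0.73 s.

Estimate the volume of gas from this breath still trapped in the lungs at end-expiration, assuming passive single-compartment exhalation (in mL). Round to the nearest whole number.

77

Flow: 43 L/min ÷ 60 = 0.7167 L/s.
Vt = flow × Ti = 0.7167 L/s × 0.73 s × 1000 mL/L = 523.19 mL.
R = (PIP − Pplat)/V̇ = (13 − 11) / 0.7167 = 2.0/0.7167 = 2.791 cmH2O·s/L.
C = Vt/(Pplat − PEEP) = 523.19 / (11 − 3) = 523.19/8.0 = 65.399 mL/cmH2O.
τ = R × C = 2.791 × 0.0654 L/cmH2O = 0.1825 s.
Fraction remaining = e^(−Te/τ) = e^(−0.35/0.1825) = 0.1469.
Trapped volume = 523.19 × 0.1469 = 76.857 mL.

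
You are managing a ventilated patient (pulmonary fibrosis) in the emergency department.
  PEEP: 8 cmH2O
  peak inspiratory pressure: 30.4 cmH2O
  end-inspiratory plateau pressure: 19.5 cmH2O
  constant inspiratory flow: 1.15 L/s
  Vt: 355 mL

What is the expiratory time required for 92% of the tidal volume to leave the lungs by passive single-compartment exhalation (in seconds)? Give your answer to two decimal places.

R = (PIP − Pplat)/V̇ = (30.4 − 19.5) / 1.15 = 10.9/1.15 = 9.478 cmH2O·s/L.
C = Vt/(Pplat − PEEP) = 355.0 / (19.5 − 8) = 355.0/11.5 = 30.87 mL/cmH2O.
τ = R × C = 9.478 × 0.03087 L/cmH2O = 0.2926 s.
t = −τ·ln(1 − 0.92) = −0.2926·ln(0.08) = 0.739 s.

0.74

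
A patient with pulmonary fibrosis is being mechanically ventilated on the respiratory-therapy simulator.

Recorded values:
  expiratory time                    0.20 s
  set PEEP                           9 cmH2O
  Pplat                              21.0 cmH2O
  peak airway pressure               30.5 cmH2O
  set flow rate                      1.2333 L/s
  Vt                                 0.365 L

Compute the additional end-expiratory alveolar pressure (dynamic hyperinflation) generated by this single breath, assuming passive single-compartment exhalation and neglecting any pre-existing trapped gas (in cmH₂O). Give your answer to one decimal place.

R = (PIP − Pplat)/V̇ = (30.5 − 21.0) / 1.2333 = 9.5/1.2333 = 7.703 cmH2O·s/L.
C = Vt/(Pplat − PEEP) = 365.0 / (21.0 − 9) = 365.0/12.0 = 30.417 mL/cmH2O.
τ = R × C = 7.703 × 0.03042 L/cmH2O = 0.2343 s.
Fraction remaining = e^(−Te/τ) = e^(−0.20/0.2343) = 0.4259; trapped volume = 365.0 × 0.4259 = 155.45 mL.
Additional alveolar pressure from trapping ≈ V_trapped / C = 155.45 / 30.417 = 5.111 cmH2O.

5.1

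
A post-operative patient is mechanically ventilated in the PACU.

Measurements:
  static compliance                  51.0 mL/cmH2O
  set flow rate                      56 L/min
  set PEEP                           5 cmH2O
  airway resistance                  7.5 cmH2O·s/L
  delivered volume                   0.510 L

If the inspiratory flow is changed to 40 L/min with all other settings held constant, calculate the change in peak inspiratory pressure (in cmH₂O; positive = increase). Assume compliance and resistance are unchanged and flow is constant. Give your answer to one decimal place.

-2.0

Flow: 56 L/min ÷ 60 = 0.9333 L/s.
New flow: 40 L/min ÷ 60 = 0.6667 L/s.
PIP = Vt/C + R·V̇ + PEEP (constant-flow equation of motion).
Only the resistive term changes: ΔPIP = R × ΔV̇ = 7.5 × (0.6667 − 0.9333) = 7.5 × -0.2666 = -2.0 cmH2O.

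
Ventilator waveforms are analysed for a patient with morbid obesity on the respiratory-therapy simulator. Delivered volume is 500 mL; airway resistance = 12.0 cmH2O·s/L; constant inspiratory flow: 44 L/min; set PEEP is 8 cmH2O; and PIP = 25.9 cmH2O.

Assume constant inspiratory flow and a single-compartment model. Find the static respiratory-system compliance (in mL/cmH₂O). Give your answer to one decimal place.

Flow: 44 L/min ÷ 60 = 0.7333 L/s.
Equation of motion (constant flow): PIP = Vt/C + R·V̇ + PEEP.
Vt/C = PIP − R·V̇ − PEEP = 25.9 − 12.0×0.7333 − 8 = 25.9 − 8.8 − 8 = 9.1 cmH2O.
C = Vt / 9.1 = 500 / 9.1 = 54.945 mL/cmH2O.

54.9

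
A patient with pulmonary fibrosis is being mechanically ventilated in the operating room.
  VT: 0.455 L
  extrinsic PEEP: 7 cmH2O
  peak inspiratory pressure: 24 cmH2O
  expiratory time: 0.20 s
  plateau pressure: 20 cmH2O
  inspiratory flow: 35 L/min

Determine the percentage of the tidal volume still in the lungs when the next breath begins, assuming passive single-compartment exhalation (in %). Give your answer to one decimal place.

Flow: 35 L/min ÷ 60 = 0.5833 L/s.
R = (PIP − Pplat)/V̇ = (24 − 20) / 0.5833 = 4.0/0.5833 = 6.858 cmH2O·s/L.
C = Vt/(Pplat − PEEP) = 455.0 / (20 − 7) = 455.0/13.0 = 35.0 mL/cmH2O.
τ = R × C = 6.858 × 0.035 L/cmH2O = 0.24 s.
Fraction remaining at end-expiration = e^(−Te/τ) = e^(−0.20/0.24) = 0.4346 → 43.46%.

43.5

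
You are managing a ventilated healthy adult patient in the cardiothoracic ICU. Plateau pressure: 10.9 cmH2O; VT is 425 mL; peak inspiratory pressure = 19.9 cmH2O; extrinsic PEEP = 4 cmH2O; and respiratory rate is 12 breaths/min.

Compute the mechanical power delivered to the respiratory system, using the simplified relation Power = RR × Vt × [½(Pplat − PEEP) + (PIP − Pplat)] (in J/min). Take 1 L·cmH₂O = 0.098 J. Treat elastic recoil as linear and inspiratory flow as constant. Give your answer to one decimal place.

Per-breath work = Vt × [½(Pplat−PEEP) + (PIP−Pplat)] = 0.425 × [0.5×6.9 + 9.0] = 0.425 × 12.45 = 5.291 L·cmH2O.
Power = 12 × 5.291 = 63.492 L·cmH2O/min.
× 0.098 J/(L·cmH2O) → 6.222 J/min.

6.2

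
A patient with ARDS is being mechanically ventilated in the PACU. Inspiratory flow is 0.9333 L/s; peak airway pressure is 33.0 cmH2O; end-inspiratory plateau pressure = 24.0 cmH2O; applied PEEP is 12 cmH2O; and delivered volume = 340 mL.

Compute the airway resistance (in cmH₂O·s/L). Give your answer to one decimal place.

Raw = (PIP − Pplat) / flow = (33.0 − 24.0) / 0.9333 = 9.0 / 0.9333 = 9.643 cmH2O·s/L.

9.6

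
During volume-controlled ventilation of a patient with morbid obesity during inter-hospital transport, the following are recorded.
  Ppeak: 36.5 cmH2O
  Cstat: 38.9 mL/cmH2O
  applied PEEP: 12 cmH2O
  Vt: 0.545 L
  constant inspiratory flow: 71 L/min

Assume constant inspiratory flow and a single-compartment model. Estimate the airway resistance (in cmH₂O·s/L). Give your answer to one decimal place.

8.9

Flow: 71 L/min ÷ 60 = 1.1833 L/s.
Equation of motion (constant flow): PIP = Vt/C + R·V̇ + PEEP.
R·V̇ = PIP − Vt/C − PEEP = 36.5 − 545/38.9 − 12 = 36.5 − 14.01 − 12 = 10.49 cmH2O.
R = 10.49 / 1.1833 = 8.865 cmH2O·s/L.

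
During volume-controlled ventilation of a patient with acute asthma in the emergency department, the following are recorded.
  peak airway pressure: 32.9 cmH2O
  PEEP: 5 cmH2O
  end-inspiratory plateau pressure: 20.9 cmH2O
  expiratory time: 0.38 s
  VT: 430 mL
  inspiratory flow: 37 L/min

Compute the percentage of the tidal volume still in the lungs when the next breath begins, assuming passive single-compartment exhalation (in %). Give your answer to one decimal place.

Flow: 37 L/min ÷ 60 = 0.6167 L/s.
R = (PIP − Pplat)/V̇ = (32.9 − 20.9) / 0.6167 = 12.0/0.6167 = 19.458 cmH2O·s/L.
C = Vt/(Pplat − PEEP) = 430.0 / (20.9 − 5) = 430.0/15.9 = 27.044 mL/cmH2O.
τ = R × C = 19.458 × 0.02704 L/cmH2O = 0.5261 s.
Fraction remaining at end-expiration = e^(−Te/τ) = e^(−0.38/0.5261) = 0.4856 → 48.56%.

48.6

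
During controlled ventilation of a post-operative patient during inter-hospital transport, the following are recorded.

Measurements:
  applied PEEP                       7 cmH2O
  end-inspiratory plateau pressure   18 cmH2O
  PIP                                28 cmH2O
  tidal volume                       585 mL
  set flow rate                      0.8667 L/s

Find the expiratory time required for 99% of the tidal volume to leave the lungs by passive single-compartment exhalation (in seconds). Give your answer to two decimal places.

2.83

R = (PIP − Pplat)/V̇ = (28 − 18) / 0.8667 = 10.0/0.8667 = 11.538 cmH2O·s/L.
C = Vt/(Pplat − PEEP) = 585.0 / (18 − 7) = 585.0/11.0 = 53.182 mL/cmH2O.
τ = R × C = 11.538 × 0.05318 L/cmH2O = 0.6136 s.
t = −τ·ln(1 − 0.99) = −0.6136·ln(0.01) = 2.826 s.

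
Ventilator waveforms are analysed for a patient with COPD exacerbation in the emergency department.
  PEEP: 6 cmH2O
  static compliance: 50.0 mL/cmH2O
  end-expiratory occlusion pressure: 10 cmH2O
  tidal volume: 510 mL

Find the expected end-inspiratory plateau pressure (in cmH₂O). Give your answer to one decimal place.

End-expiratory occlusion gives total PEEP = 10 cmH2O (intrinsic PEEP = 10 − 6 = 4). Use total PEEP for the elastic gradient.
Pplat = PEEPtotal + Vt / Cstat = 10 + 510 / 50.0 = 10 + 10.2 = 20.2 cmH2O.

20.2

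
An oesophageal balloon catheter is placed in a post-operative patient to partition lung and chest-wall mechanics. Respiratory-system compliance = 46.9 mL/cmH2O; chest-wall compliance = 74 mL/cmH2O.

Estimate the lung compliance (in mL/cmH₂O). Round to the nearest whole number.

128

1/CL = 1/Crs − 1/Ccw.
1/CL = 1/46.9 − 1/74 = 0.007808.
CL = 128.07 mL/cmH2O.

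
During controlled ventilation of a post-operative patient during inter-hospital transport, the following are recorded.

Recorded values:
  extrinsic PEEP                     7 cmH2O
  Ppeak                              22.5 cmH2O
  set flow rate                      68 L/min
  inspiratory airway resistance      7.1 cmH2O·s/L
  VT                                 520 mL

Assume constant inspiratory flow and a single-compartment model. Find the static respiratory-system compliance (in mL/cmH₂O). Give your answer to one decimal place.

69.8

Flow: 68 L/min ÷ 60 = 1.1333 L/s.
Equation of motion (constant flow): PIP = Vt/C + R·V̇ + PEEP.
Vt/C = PIP − R·V̇ − PEEP = 22.5 − 7.1×1.1333 − 7 = 22.5 − 8.046 − 7 = 7.454 cmH2O.
C = Vt / 7.454 = 520 / 7.454 = 69.761 mL/cmH2O.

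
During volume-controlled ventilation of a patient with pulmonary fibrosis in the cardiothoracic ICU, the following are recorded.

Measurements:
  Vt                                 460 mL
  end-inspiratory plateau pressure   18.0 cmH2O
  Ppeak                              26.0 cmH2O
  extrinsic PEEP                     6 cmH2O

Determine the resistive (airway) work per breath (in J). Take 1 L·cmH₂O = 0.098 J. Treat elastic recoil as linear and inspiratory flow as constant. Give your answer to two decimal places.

With constant inspiratory flow the resistive pressure is constant at PIP − Pplat = 26.0 − 18.0 = 8.0 cmH2O, so resistive work = 8.0 × 0.460 = 3.68 L·cmH2O.
× 0.098 J/(L·cmH2O) → 0.3606 J.

0.36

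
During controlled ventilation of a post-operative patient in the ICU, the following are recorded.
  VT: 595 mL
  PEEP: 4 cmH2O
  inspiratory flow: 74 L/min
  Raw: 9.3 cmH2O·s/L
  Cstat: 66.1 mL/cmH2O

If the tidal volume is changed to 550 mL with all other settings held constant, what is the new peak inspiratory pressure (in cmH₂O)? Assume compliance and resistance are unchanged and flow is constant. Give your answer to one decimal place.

Flow: 74 L/min ÷ 60 = 1.2333 L/s.
PIP = Vt/C + R·V̇ + PEEP (constant-flow equation of motion).
Only the elastic term changes: ΔPIP = ΔVt / C = (550 − 595) / 66.1 = -0.6808 cmH2O.
Original PIP = 595/66.1 + 9.3×1.2333 + 4 = 24.471 cmH2O; new PIP = 24.471 + (-0.6808) = 23.79 cmH2O.

23.8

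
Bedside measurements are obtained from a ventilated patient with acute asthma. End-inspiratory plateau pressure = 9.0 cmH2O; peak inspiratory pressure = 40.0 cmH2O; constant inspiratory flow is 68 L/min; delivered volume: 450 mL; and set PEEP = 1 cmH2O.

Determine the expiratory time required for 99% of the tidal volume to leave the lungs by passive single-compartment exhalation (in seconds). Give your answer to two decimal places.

7.09

Flow: 68 L/min ÷ 60 = 1.1333 L/s.
R = (PIP − Pplat)/V̇ = (40.0 − 9.0) / 1.1333 = 31.0/1.1333 = 27.354 cmH2O·s/L.
C = Vt/(Pplat − PEEP) = 450.0 / (9.0 − 1) = 450.0/8.0 = 56.25 mL/cmH2O.
τ = R × C = 27.354 × 0.05625 L/cmH2O = 1.539 s.
t = −τ·ln(1 − 0.99) = −1.539·ln(0.01) = 7.087 s.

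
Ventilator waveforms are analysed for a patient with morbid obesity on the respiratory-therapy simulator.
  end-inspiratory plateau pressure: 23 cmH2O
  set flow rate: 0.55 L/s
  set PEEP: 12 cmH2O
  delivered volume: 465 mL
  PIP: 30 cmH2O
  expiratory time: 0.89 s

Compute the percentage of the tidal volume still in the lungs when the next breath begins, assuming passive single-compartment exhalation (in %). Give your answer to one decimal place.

R = (PIP − Pplat)/V̇ = (30 − 23) / 0.55 = 7.0/0.55 = 12.727 cmH2O·s/L.
C = Vt/(Pplat − PEEP) = 465.0 / (23 − 12) = 465.0/11.0 = 42.273 mL/cmH2O.
τ = R × C = 12.727 × 0.04227 L/cmH2O = 0.538 s.
Fraction remaining at end-expiration = e^(−Te/τ) = e^(−0.89/0.538) = 0.1912 → 19.12%.

19.1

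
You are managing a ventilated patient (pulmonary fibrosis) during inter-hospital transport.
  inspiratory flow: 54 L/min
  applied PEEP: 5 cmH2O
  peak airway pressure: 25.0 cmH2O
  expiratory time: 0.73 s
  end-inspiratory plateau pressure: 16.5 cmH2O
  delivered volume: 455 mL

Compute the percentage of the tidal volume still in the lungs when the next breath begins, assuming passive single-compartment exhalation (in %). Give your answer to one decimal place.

14.2

Flow: 54 L/min ÷ 60 = 0.9 L/s.
R = (PIP − Pplat)/V̇ = (25.0 − 16.5) / 0.9 = 8.5/0.9 = 9.444 cmH2O·s/L.
C = Vt/(Pplat − PEEP) = 455.0 / (16.5 − 5) = 455.0/11.5 = 39.565 mL/cmH2O.
τ = R × C = 9.444 × 0.03957 L/cmH2O = 0.3737 s.
Fraction remaining at end-expiration = e^(−Te/τ) = e^(−0.73/0.3737) = 0.1418 → 14.18%.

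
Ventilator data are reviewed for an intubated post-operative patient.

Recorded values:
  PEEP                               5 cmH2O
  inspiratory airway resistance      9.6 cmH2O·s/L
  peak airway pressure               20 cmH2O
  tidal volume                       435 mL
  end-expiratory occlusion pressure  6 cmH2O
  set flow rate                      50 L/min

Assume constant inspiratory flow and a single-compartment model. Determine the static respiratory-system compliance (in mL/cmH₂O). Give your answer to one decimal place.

Flow: 50 L/min ÷ 60 = 0.8333 L/s.
Total PEEP = 6 cmH2O (set 5 + intrinsic 1); this is the baseline alveolar pressure.
Equation of motion (constant flow): PIP = Vt/C + R·V̇ + PEEP.
Vt/C = PIP − R·V̇ − PEEP = 20 − 9.6×0.8333 − 6 = 20 − 8.0 − 6 = 6.0 cmH2O.
C = Vt / 6.0 = 435 / 6.0 = 72.5 mL/cmH2O.

72.5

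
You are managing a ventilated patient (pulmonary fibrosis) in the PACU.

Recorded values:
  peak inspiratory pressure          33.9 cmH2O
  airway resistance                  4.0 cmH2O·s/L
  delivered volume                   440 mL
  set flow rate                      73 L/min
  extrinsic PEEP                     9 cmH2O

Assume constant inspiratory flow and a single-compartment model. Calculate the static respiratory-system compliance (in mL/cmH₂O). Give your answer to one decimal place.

Flow: 73 L/min ÷ 60 = 1.2167 L/s.
Equation of motion (constant flow): PIP = Vt/C + R·V̇ + PEEP.
Vt/C = PIP − R·V̇ − PEEP = 33.9 − 4.0×1.2167 − 9 = 33.9 − 4.867 − 9 = 20.033 cmH2O.
C = Vt / 20.033 = 440 / 20.033 = 21.964 mL/cmH2O.

22.0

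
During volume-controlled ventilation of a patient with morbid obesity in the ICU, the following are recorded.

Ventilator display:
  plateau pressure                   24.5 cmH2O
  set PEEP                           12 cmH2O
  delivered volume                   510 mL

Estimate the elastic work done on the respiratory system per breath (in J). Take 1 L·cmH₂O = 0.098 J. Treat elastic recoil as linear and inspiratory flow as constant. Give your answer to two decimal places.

0.31

Elastic work ≈ ½ × (Pplat − PEEP) × Vt = 0.5 × (24.5 − 12) × 0.510 L = 0.5 × 12.5 × 0.510 = 3.188 L·cmH2O.
× 0.098 J/(L·cmH2O) → 0.3124 J.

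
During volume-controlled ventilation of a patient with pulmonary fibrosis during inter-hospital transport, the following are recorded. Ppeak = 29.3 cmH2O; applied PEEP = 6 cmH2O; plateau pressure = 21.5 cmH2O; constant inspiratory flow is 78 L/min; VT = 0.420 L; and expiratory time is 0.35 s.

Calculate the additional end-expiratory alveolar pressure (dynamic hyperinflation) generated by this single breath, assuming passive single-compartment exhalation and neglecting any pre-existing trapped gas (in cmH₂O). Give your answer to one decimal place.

1.8

Flow: 78 L/min ÷ 60 = 1.3 L/s.
R = (PIP − Pplat)/V̇ = (29.3 − 21.5) / 1.3 = 7.8/1.3 = 6.0 cmH2O·s/L.
C = Vt/(Pplat − PEEP) = 420.0 / (21.5 − 6) = 420.0/15.5 = 27.097 mL/cmH2O.
τ = R × C = 6.0 × 0.0271 L/cmH2O = 0.1626 s.
Fraction remaining = e^(−Te/τ) = e^(−0.35/0.1626) = 0.1162; trapped volume = 420.0 × 0.1162 = 48.804 mL.
Additional alveolar pressure from trapping ≈ V_trapped / C = 48.804 / 27.097 = 1.801 cmH2O.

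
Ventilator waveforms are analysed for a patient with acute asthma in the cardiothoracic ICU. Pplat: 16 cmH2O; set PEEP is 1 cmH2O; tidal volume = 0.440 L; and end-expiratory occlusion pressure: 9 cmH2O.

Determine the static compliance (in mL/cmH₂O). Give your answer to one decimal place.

62.9

End-expiratory occlusion gives total PEEP = 9 cmH2O (intrinsic PEEP = 9 − 1 = 8). Use total PEEP for the elastic gradient.
Cstat = Vt / (Pplat − PEEPtotal) = 440 / (16 − 9) = 440 / 7.0 = 62.857 mL/cmH2O.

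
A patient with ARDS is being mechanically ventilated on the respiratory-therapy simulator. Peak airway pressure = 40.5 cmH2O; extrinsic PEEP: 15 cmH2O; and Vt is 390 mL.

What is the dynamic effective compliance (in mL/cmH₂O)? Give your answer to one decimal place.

15.3

Dynamic compliance = Vt / (PIP − PEEP) = 390 / (40.5 − 15) = 390 / 25.5 = 15.294 mL/cmH2O.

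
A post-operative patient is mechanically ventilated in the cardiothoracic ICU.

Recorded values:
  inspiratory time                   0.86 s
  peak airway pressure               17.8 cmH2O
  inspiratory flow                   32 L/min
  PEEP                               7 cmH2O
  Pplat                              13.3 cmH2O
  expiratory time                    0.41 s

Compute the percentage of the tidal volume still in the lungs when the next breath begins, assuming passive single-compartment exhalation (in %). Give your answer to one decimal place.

51.3

Flow: 32 L/min ÷ 60 = 0.5333 L/s.
Vt = flow × Ti = 0.5333 L/s × 0.86 s × 1000 mL/L = 458.64 mL.
R = (PIP − Pplat)/V̇ = (17.8 − 13.3) / 0.5333 = 4.5/0.5333 = 8.438 cmH2O·s/L.
C = Vt/(Pplat − PEEP) = 458.64 / (13.3 − 7) = 458.64/6.3 = 72.8 mL/cmH2O.
τ = R × C = 8.438 × 0.0728 L/cmH2O = 0.6143 s.
Fraction remaining at end-expiration = e^(−Te/τ) = e^(−0.41/0.6143) = 0.513 → 51.3%.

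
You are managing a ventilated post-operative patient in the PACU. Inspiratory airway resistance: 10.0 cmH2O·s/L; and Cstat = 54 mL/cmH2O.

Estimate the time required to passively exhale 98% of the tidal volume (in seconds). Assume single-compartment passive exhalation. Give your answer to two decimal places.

2.11

τ = R × C = 10.0 × 54 mL/cmH2O = 10.0 × 0.054 L/cmH2O = 0.54 s.
Exhaled fraction f = 1 − e^(−t/τ) → t = −τ·ln(1 − f) = −0.54·ln(0.02) = 2.112 s.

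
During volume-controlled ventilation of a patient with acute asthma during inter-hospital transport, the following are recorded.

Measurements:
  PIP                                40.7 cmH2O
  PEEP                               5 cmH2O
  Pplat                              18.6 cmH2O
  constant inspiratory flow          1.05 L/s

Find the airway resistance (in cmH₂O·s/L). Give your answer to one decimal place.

21.0

Raw = (PIP − Pplat) / flow = (40.7 − 18.6) / 1.05 = 22.1 / 1.05 = 21.048 cmH2O·s/L.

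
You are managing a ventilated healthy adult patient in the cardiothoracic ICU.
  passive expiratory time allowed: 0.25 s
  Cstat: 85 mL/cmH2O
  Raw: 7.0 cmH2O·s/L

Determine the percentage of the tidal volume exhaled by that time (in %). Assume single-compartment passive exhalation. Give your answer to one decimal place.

34.3

τ = R × C = 7.0 × 85 mL/cmH2O = 7.0 × 0.085 L/cmH2O = 0.595 s.
Passive exhalation: V(t)/V₀ = e^(−t/τ) = e^(−0.25/0.595) = 0.6569.
Fraction exhaled = 1 − 0.6569 = 0.3431 → 34.31%.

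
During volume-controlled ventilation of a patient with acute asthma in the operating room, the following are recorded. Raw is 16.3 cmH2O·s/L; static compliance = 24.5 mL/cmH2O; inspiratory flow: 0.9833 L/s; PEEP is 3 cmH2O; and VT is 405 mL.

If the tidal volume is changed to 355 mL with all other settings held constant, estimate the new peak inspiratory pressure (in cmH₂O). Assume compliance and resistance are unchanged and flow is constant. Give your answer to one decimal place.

33.5

PIP = Vt/C + R·V̇ + PEEP (constant-flow equation of motion).
Only the elastic term changes: ΔPIP = ΔVt / C = (355 − 405) / 24.5 = -2.041 cmH2O.
Original PIP = 405/24.5 + 16.3×0.9833 + 3 = 35.558 cmH2O; new PIP = 35.558 + (-2.041) = 33.517 cmH2O.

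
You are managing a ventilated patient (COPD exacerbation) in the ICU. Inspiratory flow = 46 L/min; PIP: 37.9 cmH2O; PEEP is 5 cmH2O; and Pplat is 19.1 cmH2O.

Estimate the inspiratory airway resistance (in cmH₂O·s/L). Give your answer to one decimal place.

Flow: 46 L/min ÷ 60 = 0.7667 L/s.
Raw = (PIP − Pplat) / flow = (37.9 − 19.1) / 0.7667 = 18.8 / 0.7667 = 24.521 cmH2O·s/L.

24.5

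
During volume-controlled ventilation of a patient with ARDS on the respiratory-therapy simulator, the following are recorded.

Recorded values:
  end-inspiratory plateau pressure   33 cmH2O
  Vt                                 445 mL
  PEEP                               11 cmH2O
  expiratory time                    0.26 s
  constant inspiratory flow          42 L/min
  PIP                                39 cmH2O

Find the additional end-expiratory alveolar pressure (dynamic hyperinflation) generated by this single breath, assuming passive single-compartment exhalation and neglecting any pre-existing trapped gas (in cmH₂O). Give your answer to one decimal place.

4.9

Flow: 42 L/min ÷ 60 = 0.7 L/s.
R = (PIP − Pplat)/V̇ = (39 − 33) / 0.7 = 6.0/0.7 = 8.571 cmH2O·s/L.
C = Vt/(Pplat − PEEP) = 445.0 / (33 − 11) = 445.0/22.0 = 20.227 mL/cmH2O.
τ = R × C = 8.571 × 0.02023 L/cmH2O = 0.1734 s.
Fraction remaining = e^(−Te/τ) = e^(−0.26/0.1734) = 0.2233; trapped volume = 445.0 × 0.2233 = 99.369 mL.
Additional alveolar pressure from trapping ≈ V_trapped / C = 99.369 / 20.227 = 4.913 cmH2O.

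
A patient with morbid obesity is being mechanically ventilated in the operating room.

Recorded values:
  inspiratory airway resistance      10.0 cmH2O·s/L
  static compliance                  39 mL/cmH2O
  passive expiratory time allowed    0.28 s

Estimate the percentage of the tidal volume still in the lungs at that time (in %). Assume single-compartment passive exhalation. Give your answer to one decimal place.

τ = R × C = 10.0 × 39 mL/cmH2O = 10.0 × 0.039 L/cmH2O = 0.39 s.
Passive exhalation: V(t)/V₀ = e^(−t/τ) = e^(−0.28/0.39) = 0.4878.
Fraction remaining = 0.4878 → 48.78%.

48.8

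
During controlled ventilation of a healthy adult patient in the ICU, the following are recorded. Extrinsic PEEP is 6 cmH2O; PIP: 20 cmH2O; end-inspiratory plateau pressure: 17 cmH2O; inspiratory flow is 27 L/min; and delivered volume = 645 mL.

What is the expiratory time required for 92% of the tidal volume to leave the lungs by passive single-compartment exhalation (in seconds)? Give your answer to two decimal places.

Flow: 27 L/min ÷ 60 = 0.45 L/s.
R = (PIP − Pplat)/V̇ = (20 − 17) / 0.45 = 3.0/0.45 = 6.667 cmH2O·s/L.
C = Vt/(Pplat − PEEP) = 645.0 / (17 − 6) = 645.0/11.0 = 58.636 mL/cmH2O.
τ = R × C = 6.667 × 0.05864 L/cmH2O = 0.391 s.
t = −τ·ln(1 − 0.92) = −0.391·ln(0.08) = 0.9876 s.

0.99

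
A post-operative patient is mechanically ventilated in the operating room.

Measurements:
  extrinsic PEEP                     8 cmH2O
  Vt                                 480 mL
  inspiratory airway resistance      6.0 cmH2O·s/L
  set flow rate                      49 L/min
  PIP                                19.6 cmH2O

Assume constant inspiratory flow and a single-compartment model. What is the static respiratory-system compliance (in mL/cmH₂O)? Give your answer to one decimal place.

71.6

Flow: 49 L/min ÷ 60 = 0.8167 L/s.
Equation of motion (constant flow): PIP = Vt/C + R·V̇ + PEEP.
Vt/C = PIP − R·V̇ − PEEP = 19.6 − 6.0×0.8167 − 8 = 19.6 − 4.9 − 8 = 6.7 cmH2O.
C = Vt / 6.7 = 480 / 6.7 = 71.642 mL/cmH2O.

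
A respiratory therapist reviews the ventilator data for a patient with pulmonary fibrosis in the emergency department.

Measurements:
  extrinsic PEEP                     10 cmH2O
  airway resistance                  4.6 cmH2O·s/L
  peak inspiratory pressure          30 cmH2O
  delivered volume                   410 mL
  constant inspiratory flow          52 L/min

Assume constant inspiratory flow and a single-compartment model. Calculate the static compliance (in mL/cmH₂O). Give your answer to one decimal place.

Flow: 52 L/min ÷ 60 = 0.8667 L/s.
Equation of motion (constant flow): PIP = Vt/C + R·V̇ + PEEP.
Vt/C = PIP − R·V̇ − PEEP = 30 − 4.6×0.8667 − 10 = 30 − 3.987 − 10 = 16.013 cmH2O.
C = Vt / 16.013 = 410 / 16.013 = 25.604 mL/cmH2O.

25.6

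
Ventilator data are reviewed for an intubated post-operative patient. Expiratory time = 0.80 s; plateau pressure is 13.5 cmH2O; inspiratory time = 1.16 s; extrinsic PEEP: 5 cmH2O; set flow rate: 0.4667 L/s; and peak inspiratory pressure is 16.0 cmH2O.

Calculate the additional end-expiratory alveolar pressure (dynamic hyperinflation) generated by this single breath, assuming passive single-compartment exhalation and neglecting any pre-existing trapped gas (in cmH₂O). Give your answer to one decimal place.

Vt = flow × Ti = 0.4667 L/s × 1.16 s × 1000 mL/L = 541.37 mL.
R = (PIP − Pplat)/V̇ = (16.0 − 13.5) / 0.4667 = 2.5/0.4667 = 5.357 cmH2O·s/L.
C = Vt/(Pplat − PEEP) = 541.37 / (13.5 − 5) = 541.37/8.5 = 63.691 mL/cmH2O.
τ = R × C = 5.357 × 0.06369 L/cmH2O = 0.3412 s.
Fraction remaining = e^(−Te/τ) = e^(−0.80/0.3412) = 0.09588; trapped volume = 541.37 × 0.09588 = 51.907 mL.
Additional alveolar pressure from trapping ≈ V_trapped / C = 51.907 / 63.691 = 0.815 cmH2O.

0.8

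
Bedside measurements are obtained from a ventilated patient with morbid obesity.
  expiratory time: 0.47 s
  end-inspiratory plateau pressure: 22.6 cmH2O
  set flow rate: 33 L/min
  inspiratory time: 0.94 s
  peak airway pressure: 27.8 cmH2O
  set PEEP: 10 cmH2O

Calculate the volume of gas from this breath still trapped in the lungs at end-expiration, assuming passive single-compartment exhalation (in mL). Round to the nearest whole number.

Flow: 33 L/min ÷ 60 = 0.55 L/s.
Vt = flow × Ti = 0.55 L/s × 0.94 s × 1000 mL/L = 517.0 mL.
R = (PIP − Pplat)/V̇ = (27.8 − 22.6) / 0.55 = 5.2/0.55 = 9.455 cmH2O·s/L.
C = Vt/(Pplat − PEEP) = 517.0 / (22.6 − 10) = 517.0/12.6 = 41.032 mL/cmH2O.
τ = R × C = 9.455 × 0.04103 L/cmH2O = 0.3879 s.
Fraction remaining = e^(−Te/τ) = e^(−0.47/0.3879) = 0.2977.
Trapped volume = 517.0 × 0.2977 = 153.91 mL.

154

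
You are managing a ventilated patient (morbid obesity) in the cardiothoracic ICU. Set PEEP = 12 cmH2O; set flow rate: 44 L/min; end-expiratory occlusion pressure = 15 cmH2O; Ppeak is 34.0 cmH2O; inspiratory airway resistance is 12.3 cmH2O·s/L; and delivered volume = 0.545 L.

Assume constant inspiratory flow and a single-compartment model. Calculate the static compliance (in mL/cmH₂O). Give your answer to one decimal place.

54.6

Flow: 44 L/min ÷ 60 = 0.7333 L/s.
Total PEEP = 15 cmH2O (set 12 + intrinsic 3); this is the baseline alveolar pressure.
Equation of motion (constant flow): PIP = Vt/C + R·V̇ + PEEP.
Vt/C = PIP − R·V̇ − PEEP = 34.0 − 12.3×0.7333 − 15 = 34.0 − 9.02 − 15 = 9.98 cmH2O.
C = Vt / 9.98 = 545 / 9.98 = 54.609 mL/cmH2O.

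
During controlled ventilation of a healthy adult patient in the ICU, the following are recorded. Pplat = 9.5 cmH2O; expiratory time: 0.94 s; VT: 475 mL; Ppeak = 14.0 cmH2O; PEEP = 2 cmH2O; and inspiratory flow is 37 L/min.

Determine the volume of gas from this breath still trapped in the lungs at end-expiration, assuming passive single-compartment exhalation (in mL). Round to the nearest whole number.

62

Flow: 37 L/min ÷ 60 = 0.6167 L/s.
R = (PIP − Pplat)/V̇ = (14.0 − 9.5) / 0.6167 = 4.5/0.6167 = 7.297 cmH2O·s/L.
C = Vt/(Pplat − PEEP) = 475.0 / (9.5 − 2) = 475.0/7.5 = 63.333 mL/cmH2O.
τ = R × C = 7.297 × 0.06333 L/cmH2O = 0.4621 s.
Fraction remaining = e^(−Te/τ) = e^(−0.94/0.4621) = 0.1308.
Trapped volume = 475.0 × 0.1308 = 62.13 mL.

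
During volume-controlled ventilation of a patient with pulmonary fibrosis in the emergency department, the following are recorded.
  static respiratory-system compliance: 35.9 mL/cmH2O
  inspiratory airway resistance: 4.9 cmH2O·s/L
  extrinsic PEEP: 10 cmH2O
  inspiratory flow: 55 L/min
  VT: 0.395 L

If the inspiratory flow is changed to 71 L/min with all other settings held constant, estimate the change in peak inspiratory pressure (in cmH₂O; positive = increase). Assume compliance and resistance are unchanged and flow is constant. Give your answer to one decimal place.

Flow: 55 L/min ÷ 60 = 0.9167 L/s.
New flow: 71 L/min ÷ 60 = 1.1833 L/s.
PIP = Vt/C + R·V̇ + PEEP (constant-flow equation of motion).
Only the resistive term changes: ΔPIP = R × ΔV̇ = 4.9 × (1.1833 − 0.9167) = 4.9 × 0.2666 = 1.306 cmH2O.

1.3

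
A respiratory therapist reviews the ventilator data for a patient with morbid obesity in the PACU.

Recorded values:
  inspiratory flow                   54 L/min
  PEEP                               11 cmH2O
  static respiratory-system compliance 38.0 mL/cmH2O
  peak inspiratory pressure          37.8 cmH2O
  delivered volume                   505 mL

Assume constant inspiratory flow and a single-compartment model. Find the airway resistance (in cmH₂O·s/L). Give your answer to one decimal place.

Flow: 54 L/min ÷ 60 = 0.9 L/s.
Equation of motion (constant flow): PIP = Vt/C + R·V̇ + PEEP.
R·V̇ = PIP − Vt/C − PEEP = 37.8 − 505/38.0 − 11 = 37.8 − 13.289 − 11 = 13.511 cmH2O.
R = 13.511 / 0.9 = 15.012 cmH2O·s/L.

15.0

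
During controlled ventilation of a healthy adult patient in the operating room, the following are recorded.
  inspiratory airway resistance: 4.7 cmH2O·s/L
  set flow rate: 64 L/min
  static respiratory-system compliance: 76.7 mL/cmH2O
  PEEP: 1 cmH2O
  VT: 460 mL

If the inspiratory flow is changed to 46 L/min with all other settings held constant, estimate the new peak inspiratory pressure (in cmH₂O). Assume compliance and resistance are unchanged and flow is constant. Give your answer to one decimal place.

10.6

Flow: 64 L/min ÷ 60 = 1.0667 L/s.
New flow: 46 L/min ÷ 60 = 0.7667 L/s.
PIP = Vt/C + R·V̇ + PEEP (constant-flow equation of motion).
Only the resistive term changes: ΔPIP = R × ΔV̇ = 4.7 × (0.7667 − 1.0667) = 4.7 × -0.3 = -1.41 cmH2O.
Original PIP = 460/76.7 + 4.7×1.0667 + 1 = 12.011 cmH2O; new PIP = 12.011 + (-1.41) = 10.601 cmH2O.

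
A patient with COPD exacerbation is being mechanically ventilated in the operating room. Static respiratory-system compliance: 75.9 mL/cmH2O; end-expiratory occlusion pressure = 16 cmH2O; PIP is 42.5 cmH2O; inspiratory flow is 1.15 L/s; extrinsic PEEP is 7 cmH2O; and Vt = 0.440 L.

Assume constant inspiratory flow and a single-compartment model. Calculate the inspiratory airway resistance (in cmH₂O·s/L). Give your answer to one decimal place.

18.0

Total PEEP = 16 cmH2O (set 7 + intrinsic 9); this is the baseline alveolar pressure.
Equation of motion (constant flow): PIP = Vt/C + R·V̇ + PEEP.
R·V̇ = PIP − Vt/C − PEEP = 42.5 − 440/75.9 − 16 = 42.5 − 5.797 − 16 = 20.703 cmH2O.
R = 20.703 / 1.15 = 18.003 cmH2O·s/L.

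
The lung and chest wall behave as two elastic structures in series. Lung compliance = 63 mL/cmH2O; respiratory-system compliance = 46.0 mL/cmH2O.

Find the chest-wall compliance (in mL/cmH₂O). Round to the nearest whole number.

1/Ccw = 1/Crs − 1/CL.
1/Ccw = 1/46.0 − 1/63 = 0.005866.
Ccw = 170.47 mL/cmH2O.

170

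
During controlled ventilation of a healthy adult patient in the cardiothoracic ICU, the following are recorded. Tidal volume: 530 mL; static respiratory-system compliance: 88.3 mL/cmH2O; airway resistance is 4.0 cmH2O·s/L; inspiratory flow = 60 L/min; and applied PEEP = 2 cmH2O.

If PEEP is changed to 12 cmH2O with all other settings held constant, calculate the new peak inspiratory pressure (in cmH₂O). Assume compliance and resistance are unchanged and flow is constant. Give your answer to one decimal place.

Flow: 60 L/min ÷ 60 = 1 L/s.
PIP = Vt/C + R·V̇ + PEEP (constant-flow equation of motion).
Only the baseline term changes: ΔPIP = ΔPEEP = 12 − 2 = 10.0 cmH2O.
Original PIP = 530/88.3 + 4.0×1 + 2 = 12.002 cmH2O; new PIP = 12.002 + (10.0) = 22.002 cmH2O.

22.0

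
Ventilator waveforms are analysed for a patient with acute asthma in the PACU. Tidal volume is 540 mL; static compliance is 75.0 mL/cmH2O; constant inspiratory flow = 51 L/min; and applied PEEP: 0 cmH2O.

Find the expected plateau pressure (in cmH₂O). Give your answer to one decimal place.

Pplat = PEEP + Vt / Cstat = 0 + 540 / 75.0 = 0 + 7.2 = 7.2 cmH2O.

7.2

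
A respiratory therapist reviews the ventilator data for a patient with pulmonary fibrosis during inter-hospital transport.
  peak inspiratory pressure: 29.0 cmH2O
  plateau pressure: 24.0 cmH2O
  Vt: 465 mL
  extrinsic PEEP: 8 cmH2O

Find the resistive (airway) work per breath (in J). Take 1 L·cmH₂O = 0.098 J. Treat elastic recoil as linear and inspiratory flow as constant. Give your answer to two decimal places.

0.23

With constant inspiratory flow the resistive pressure is constant at PIP − Pplat = 29.0 − 24.0 = 5.0 cmH2O, so resistive work = 5.0 × 0.465 = 2.325 L·cmH2O.
× 0.098 J/(L·cmH2O) → 0.2279 J.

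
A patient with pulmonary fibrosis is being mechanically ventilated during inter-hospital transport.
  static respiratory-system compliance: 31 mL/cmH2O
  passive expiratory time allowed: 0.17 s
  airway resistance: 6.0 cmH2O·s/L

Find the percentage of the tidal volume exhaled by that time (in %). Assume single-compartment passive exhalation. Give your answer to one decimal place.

τ = R × C = 6.0 × 31 mL/cmH2O = 6.0 × 0.031 L/cmH2O = 0.186 s.
Passive exhalation: V(t)/V₀ = e^(−t/τ) = e^(−0.17/0.186) = 0.4009.
Fraction exhaled = 1 − 0.4009 = 0.5991 → 59.91%.

59.9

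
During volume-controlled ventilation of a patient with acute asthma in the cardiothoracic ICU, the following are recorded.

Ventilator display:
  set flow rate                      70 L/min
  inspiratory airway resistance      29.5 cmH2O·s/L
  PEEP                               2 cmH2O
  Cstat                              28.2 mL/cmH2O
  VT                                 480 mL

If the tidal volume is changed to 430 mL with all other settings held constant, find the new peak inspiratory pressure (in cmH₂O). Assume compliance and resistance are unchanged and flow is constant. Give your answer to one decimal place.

Flow: 70 L/min ÷ 60 = 1.1667 L/s.
PIP = Vt/C + R·V̇ + PEEP (constant-flow equation of motion).
Only the elastic term changes: ΔPIP = ΔVt / C = (430 − 480) / 28.2 = -1.773 cmH2O.
Original PIP = 480/28.2 + 29.5×1.1667 + 2 = 53.439 cmH2O; new PIP = 53.439 + (-1.773) = 51.666 cmH2O.

51.7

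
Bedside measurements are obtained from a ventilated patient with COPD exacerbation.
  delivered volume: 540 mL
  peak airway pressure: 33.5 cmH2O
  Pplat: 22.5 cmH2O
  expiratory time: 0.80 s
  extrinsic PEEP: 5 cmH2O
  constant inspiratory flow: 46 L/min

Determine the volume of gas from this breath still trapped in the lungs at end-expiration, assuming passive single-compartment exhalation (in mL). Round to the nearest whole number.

89

Flow: 46 L/min ÷ 60 = 0.7667 L/s.
R = (PIP − Pplat)/V̇ = (33.5 − 22.5) / 0.7667 = 11.0/0.7667 = 14.347 cmH2O·s/L.
C = Vt/(Pplat − PEEP) = 540.0 / (22.5 − 5) = 540.0/17.5 = 30.857 mL/cmH2O.
τ = R × C = 14.347 × 0.03086 L/cmH2O = 0.4427 s.
Fraction remaining = e^(−Te/τ) = e^(−0.80/0.4427) = 0.1641.
Trapped volume = 540.0 × 0.1641 = 88.614 mL.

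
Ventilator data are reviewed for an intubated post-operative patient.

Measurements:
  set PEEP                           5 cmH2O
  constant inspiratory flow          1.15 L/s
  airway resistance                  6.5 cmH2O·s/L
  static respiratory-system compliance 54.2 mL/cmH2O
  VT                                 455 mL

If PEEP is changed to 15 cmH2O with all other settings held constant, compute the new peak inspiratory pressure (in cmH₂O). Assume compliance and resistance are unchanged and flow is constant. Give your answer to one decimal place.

30.9

PIP = Vt/C + R·V̇ + PEEP (constant-flow equation of motion).
Only the baseline term changes: ΔPIP = ΔPEEP = 15 − 5 = 10.0 cmH2O.
Original PIP = 455/54.2 + 6.5×1.15 + 5 = 20.87 cmH2O; new PIP = 20.87 + (10.0) = 30.87 cmH2O.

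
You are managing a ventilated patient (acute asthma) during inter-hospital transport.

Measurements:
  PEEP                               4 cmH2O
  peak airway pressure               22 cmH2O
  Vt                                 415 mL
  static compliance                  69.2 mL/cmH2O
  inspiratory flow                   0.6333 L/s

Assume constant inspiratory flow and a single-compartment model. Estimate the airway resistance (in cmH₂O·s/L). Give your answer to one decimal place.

19.0

Equation of motion (constant flow): PIP = Vt/C + R·V̇ + PEEP.
R·V̇ = PIP − Vt/C − PEEP = 22 − 415/69.2 − 4 = 22 − 5.997 − 4 = 12.003 cmH2O.
R = 12.003 / 0.6333 = 18.953 cmH2O·s/L.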